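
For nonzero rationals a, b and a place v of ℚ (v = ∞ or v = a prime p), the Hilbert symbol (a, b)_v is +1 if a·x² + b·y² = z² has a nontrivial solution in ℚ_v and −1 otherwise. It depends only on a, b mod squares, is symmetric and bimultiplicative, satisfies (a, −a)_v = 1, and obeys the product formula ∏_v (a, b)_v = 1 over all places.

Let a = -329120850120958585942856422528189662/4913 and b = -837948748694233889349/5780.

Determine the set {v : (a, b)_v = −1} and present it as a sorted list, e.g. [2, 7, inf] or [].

Mod squares: a ≡ -1054, b ≡ -823745. Check v ∈ {∞, 2, 3, 5, 7, 13, 17, 19, 23, 29, 31, 53}.
v=29: a=29^2·(≡19), b=29^1·(≡11) mod 29; (19|29)=-1, (11|29)=-1; (−1)^{2·1·14}·(-1)^1·(-1)^2 = -1.
v=3: a=3^8·(≡2), b=3^4·(≡1) mod 3; (2|3)=-1, (1|3)=+1; (−1)^{8·4·1}·(-1)^4·(+1)^8 = +1.
v=53: a=53^6·(≡13), b=53^4·(≡2) mod 53; (13|53)=+1, (2|53)=-1; (−1)^{6·4·26}·(+1)^4·(-1)^6 = +1.
v=∞: -1054 < 0 and -823745 < 0  ⇒  (a,b)_∞ = -1.
v=19: a=19^2·(≡13), b=19^1·(≡10) mod 19; (13|19)=-1, (10|19)=-1; (−1)^{2·1·9}·(-1)^1·(-1)^2 = -1.
v=13: a=13^6·(≡1), b=13^3·(≡12) mod 13; (1|13)=+1, (12|13)=+1; (−1)^{6·3·6}·(+1)^3·(+1)^6 = +1.
v=17: a=17^-3·(≡6), b=17^-2·(≡3) mod 17; (6|17)=-1, (3|17)=-1; (−1)^{-3·-2·8}·(-1)^-2·(-1)^-3 = -1.
v=23: a=23^2·(≡1), b=23^1·(≡19) mod 23; (1|23)=+1, (19|23)=-1; (−1)^{2·1·11}·(+1)^1·(-1)^2 = +1.
v=2: v_2(a)=1, v_2(b)=-2; units ≡ 1, 7 (mod 8); ε·ε+αω+βω = 0·1+1·0+-2·0 ≡ 0  ⇒  (a,b)_2 = +1.
v=5: a=5^0·(≡1), b=5^-1·(≡1) mod 5; (1|5)=+1, (1|5)=+1; (−1)^{0·-1·2}·(+1)^-1·(+1)^0 = +1.
v=31: a=31^3·(≡1), b=31^2·(≡10) mod 31; (1|31)=+1, (10|31)=+1; (−1)^{3·2·15}·(+1)^2·(+1)^3 = +1.
v=7: a=7^2·(≡6), b=7^2·(≡1) mod 7; (6|7)=-1, (1|7)=+1; (−1)^{2·2·3}·(-1)^2·(+1)^2 = +1.
|Ram(-1054, -823745)| = 4, even; anisotropic at {17, 19, 29, ∞}.

[17, 19, 29, inf]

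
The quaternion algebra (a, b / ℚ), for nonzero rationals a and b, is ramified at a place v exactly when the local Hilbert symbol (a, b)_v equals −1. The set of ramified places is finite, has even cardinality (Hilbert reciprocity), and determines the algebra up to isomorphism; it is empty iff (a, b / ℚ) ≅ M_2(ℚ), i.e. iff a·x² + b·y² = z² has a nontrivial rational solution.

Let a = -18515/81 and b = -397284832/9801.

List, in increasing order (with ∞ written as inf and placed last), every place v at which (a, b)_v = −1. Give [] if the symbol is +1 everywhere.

(a, b) ≡ (-35, -238) mod (ℚ^×)²; places V = {2, 3, 5, 7, 11, 17, 19, 23, ∞}.
(a,b)_2: α=0, β=5; u≡5, v≡1 (mod 8); ε(u)ε(v)=0·0, αω(v)=0·0, βω(u)=5·1; sum ≡ 1  ⇒  -1.
(a,b)_19: α=0, u≡2; β=2, v≡17 (mod 19); (2|19)=-1, (17|19)=+1; sign (−1)^0·-1^2·+1^0 = +1.
(a,b)_17: α=0, u≡9; β=3, v≡10 (mod 17); (9|17)=+1, (10|17)=-1; sign (−1)^0·+1^3·-1^0 = +1.
(a,b)_5: α=1, u≡2; β=0, v≡3 (mod 5); (2|5)=-1, (3|5)=-1; sign (−1)^0·-1^0·-1^1 = -1.
(a,b)_11: α=0, u≡5; β=-2, v≡3 (mod 11); (5|11)=+1, (3|11)=+1; sign (−1)^0·+1^-2·+1^0 = +1.
(a,b)_3: α=-4, u≡1; β=-4, v≡2 (mod 3); (1|3)=+1, (2|3)=-1; sign (−1)^0·+1^-4·-1^-4 = +1.
(a,b)_23: α=2, u≡22; β=0, v≡11 (mod 23); (22|23)=-1, (11|23)=-1; sign (−1)^0·-1^0·-1^2 = +1.
(a,b)_∞: sgn(-35)=−, sgn(-238)=−, so -1.
(a,b)_7: α=1, u≡2; β=1, v≡2 (mod 7); (2|7)=+1, (2|7)=+1; sign (−1)^1·+1^1·+1^1 = -1.
(-35, -238 / ℚ) ramifies at {2, 5, 7, ∞}: a division algebra.

[2, 5, 7, inf]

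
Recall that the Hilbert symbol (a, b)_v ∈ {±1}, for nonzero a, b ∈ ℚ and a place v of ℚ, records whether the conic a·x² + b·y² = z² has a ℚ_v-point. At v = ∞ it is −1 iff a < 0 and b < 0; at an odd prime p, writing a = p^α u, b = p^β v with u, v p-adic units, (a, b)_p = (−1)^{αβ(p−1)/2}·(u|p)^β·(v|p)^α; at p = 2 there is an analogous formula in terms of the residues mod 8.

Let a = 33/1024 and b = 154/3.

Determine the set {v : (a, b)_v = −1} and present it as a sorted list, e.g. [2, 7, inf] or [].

Mod squares: a ≡ 33, b ≡ 462. Check v ∈ {∞, 2, 3, 7, 11}.
v=7: a=7^0·(≡6), b=7^1·(≡5) mod 7; (6|7)=-1, (5|7)=-1; (−1)^{0·1·3}·(-1)^1·(-1)^0 = -1.
v=∞: 33 > 0 and 462 > 0  ⇒  (a,b)_∞ = +1.
v=2: v_2(a)=-10, v_2(b)=1; units ≡ 1, 7 (mod 8); ε·ε+αω+βω = 0·1+-10·0+1·0 ≡ 0  ⇒  (a,b)_2 = +1.
v=11: a=11^1·(≡3), b=11^1·(≡1) mod 11; (3|11)=+1, (1|11)=+1; (−1)^{1·1·5}·(+1)^1·(+1)^1 = -1.
v=3: a=3^1·(≡2), b=3^-1·(≡1) mod 3; (2|3)=-1, (1|3)=+1; (−1)^{1·-1·1}·(-1)^-1·(+1)^1 = +1.
|Ram(33, 462)| = 2, even; anisotropic at {7, 11}.

[7, 11]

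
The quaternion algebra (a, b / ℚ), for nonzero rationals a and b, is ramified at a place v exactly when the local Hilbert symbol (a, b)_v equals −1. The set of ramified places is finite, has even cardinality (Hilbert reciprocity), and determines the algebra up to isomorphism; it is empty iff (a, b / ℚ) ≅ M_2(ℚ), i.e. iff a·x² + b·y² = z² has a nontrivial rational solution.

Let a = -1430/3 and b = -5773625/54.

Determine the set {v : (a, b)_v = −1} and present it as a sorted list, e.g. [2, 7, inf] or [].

[2, 5, 11, 13, 17, inf]

(a, b) ≡ (-4290, -1385670) mod (ℚ^×)²; places V = {2, 3, 5, 11, 13, 17, 19, ∞}.
(a,b)_2: α=1, β=-1; u≡7, v≡5 (mod 8); ε(u)ε(v)=1·0, αω(v)=1·1, βω(u)=-1·0; sum ≡ 1  ⇒  -1.
(a,b)_5: α=1, u≡3; β=3, v≡4 (mod 5); (3|5)=-1, (4|5)=+1; sign (−1)^0·-1^3·+1^1 = -1.
(a,b)_19: α=0, u≡11; β=1, v≡9 (mod 19); (11|19)=+1, (9|19)=+1; sign (−1)^0·+1^1·+1^0 = +1.
(a,b)_13: α=1, u≡11; β=1, v≡10 (mod 13); (11|13)=-1, (10|13)=+1; sign (−1)^0·-1^1·+1^1 = -1.
(a,b)_3: α=-1, u≡1; β=-3, v≡2 (mod 3); (1|3)=+1, (2|3)=-1; sign (−1)^1·+1^-3·-1^-1 = +1.
(a,b)_17: α=0, u≡5; β=1, v≡6 (mod 17); (5|17)=-1, (6|17)=-1; sign (−1)^0·-1^1·-1^0 = -1.
(a,b)_∞: sgn(-4290)=−, sgn(-1385670)=−, so -1.
(a,b)_11: α=1, u≡8; β=1, v≡10 (mod 11); (8|11)=-1, (10|11)=-1; sign (−1)^1·-1^1·-1^1 = -1.
|Ram(-4290, -1385670)| = 6, even; anisotropic at {2, 5, 11, 13, 17, ∞}.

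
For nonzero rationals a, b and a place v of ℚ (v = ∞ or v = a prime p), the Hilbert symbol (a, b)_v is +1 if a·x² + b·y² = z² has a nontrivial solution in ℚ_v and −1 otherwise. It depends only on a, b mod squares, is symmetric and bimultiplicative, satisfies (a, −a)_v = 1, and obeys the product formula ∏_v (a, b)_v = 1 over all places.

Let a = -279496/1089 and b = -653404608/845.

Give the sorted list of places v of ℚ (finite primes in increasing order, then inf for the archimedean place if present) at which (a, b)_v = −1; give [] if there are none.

[2, 31, 37, inf]

(a, b) ≡ (-1426, -5671915) mod (ℚ^×)²; places V = {2, 3, 5, 7, 11, 13, 23, 31, 37, 43, ∞}.
(a,b)_2: α=3, β=6; u≡7, v≡5 (mod 8); ε(u)ε(v)=1·0, αω(v)=3·1, βω(u)=6·0; sum ≡ 1  ⇒  -1.
(a,b)_31: α=1, u≡9; β=1, v≡25 (mod 31); (9|31)=+1, (25|31)=+1; sign (−1)^1·+1^1·+1^1 = -1.
(a,b)_∞: sgn(-1426)=−, sgn(-5671915)=−, so -1.
(a,b)_3: α=-2, u≡2; β=2, v≡2 (mod 3); (2|3)=-1, (2|3)=-1; sign (−1)^0·-1^2·-1^-2 = +1.
(a,b)_11: α=-2, u≡4; β=0, v≡5 (mod 11); (4|11)=+1, (5|11)=+1; sign (−1)^0·+1^0·+1^-2 = +1.
(a,b)_7: α=2, u≡2; β=0, v≡5 (mod 7); (2|7)=+1, (5|7)=-1; sign (−1)^0·+1^0·-1^2 = +1.
(a,b)_23: α=1, u≡22; β=1, v≡13 (mod 23); (22|23)=-1, (13|23)=+1; sign (−1)^1·-1^1·+1^1 = +1.
(a,b)_13: α=0, u≡3; β=-2, v≡8 (mod 13); (3|13)=+1, (8|13)=-1; sign (−1)^0·+1^-2·-1^0 = +1.
(a,b)_43: α=0, u≡31; β=1, v≡2 (mod 43); (31|43)=+1, (2|43)=-1; sign (−1)^0·+1^1·-1^0 = +1.
(a,b)_5: α=0, u≡1; β=-1, v≡3 (mod 5); (1|5)=+1, (3|5)=-1; sign (−1)^0·+1^-1·-1^0 = +1.
(a,b)_37: α=0, u≡14; β=1, v≡25 (mod 37); (14|37)=-1, (25|37)=+1; sign (−1)^0·-1^1·+1^0 = -1.
|Ram(-1426, -5671915)| = 4, even; anisotropic at {2, 31, 37, ∞}.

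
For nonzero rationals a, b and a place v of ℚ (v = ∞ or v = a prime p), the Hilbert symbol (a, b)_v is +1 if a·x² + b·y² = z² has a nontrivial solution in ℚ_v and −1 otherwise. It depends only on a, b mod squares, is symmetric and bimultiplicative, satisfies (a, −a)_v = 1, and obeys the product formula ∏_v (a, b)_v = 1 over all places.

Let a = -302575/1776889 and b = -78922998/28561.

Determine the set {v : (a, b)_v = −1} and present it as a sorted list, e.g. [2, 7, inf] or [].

[7, 11, 13, inf]

Mod squares: a ≡ -247, b ≡ -108262. Check v ∈ {∞, 2, 3, 5, 7, 11, 13, 19, 31, 37, 43}.
v=11: a=11^0·(≡6), b=11^1·(≡4) mod 11; (6|11)=-1, (4|11)=+1; (−1)^{0·1·5}·(-1)^1·(+1)^0 = -1.
v=5: a=5^2·(≡3), b=5^0·(≡2) mod 5; (3|5)=-1, (2|5)=-1; (−1)^{2·0·2}·(-1)^0·(-1)^2 = +1.
v=3: a=3^0·(≡2), b=3^6·(≡2) mod 3; (2|3)=-1, (2|3)=-1; (−1)^{0·6·1}·(-1)^6·(-1)^0 = +1.
v=31: a=31^-2·(≡7), b=31^0·(≡15) mod 31; (7|31)=+1, (15|31)=-1; (−1)^{-2·0·15}·(+1)^0·(-1)^-2 = +1.
v=43: a=43^-2·(≡24), b=43^0·(≡26) mod 43; (24|43)=+1, (26|43)=-1; (−1)^{-2·0·21}·(+1)^0·(-1)^-2 = +1.
v=7: a=7^2·(≡3), b=7^1·(≡4) mod 7; (3|7)=-1, (4|7)=+1; (−1)^{2·1·3}·(-1)^1·(+1)^2 = -1.
v=∞: -247 < 0 and -108262 < 0  ⇒  (a,b)_∞ = -1.
v=2: v_2(a)=0, v_2(b)=1; units ≡ 1, 5 (mod 8); ε·ε+αω+βω = 0·0+0·1+1·0 ≡ 0  ⇒  (a,b)_2 = +1.
v=13: a=13^1·(≡6), b=13^-4·(≡2) mod 13; (6|13)=-1, (2|13)=-1; (−1)^{1·-4·6}·(-1)^-4·(-1)^1 = -1.
v=37: a=37^0·(≡11), b=37^1·(≡26) mod 37; (11|37)=+1, (26|37)=+1; (−1)^{0·1·18}·(+1)^1·(+1)^0 = +1.
v=19: a=19^1·(≡6), b=19^1·(≡13) mod 19; (6|19)=+1, (13|19)=-1; (−1)^{1·1·9}·(+1)^1·(-1)^1 = +1.
Ram(-247, -108262) = {7, 11, 13, ∞}; no ℚ_7-point on the conic.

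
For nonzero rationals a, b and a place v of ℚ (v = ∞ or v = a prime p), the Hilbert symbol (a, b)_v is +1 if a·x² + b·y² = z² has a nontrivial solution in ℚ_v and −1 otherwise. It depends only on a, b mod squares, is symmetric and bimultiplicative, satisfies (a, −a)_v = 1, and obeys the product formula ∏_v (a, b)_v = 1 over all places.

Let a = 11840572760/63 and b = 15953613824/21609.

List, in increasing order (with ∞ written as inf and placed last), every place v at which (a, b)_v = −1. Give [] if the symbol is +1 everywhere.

Mod squares: a ≡ 71698970, b ≡ 53909. Check v ∈ {∞, 2, 3, 5, 7, 17, 19, 31, 37, 47}.
v=3: a=3^-2·(≡2), b=3^-2·(≡2) mod 3; (2|3)=-1, (2|3)=-1; (−1)^{-2·-2·1}·(-1)^-2·(-1)^-2 = +1.
v=47: a=47^1·(≡43), b=47^1·(≡44) mod 47; (43|47)=-1, (44|47)=-1; (−1)^{1·1·23}·(-1)^1·(-1)^1 = -1.
v=5: a=5^1·(≡4), b=5^0·(≡1) mod 5; (4|5)=+1, (1|5)=+1; (−1)^{1·0·2}·(+1)^0·(+1)^1 = +1.
v=17: a=17^2·(≡2), b=17^2·(≡4) mod 17; (2|17)=+1, (4|17)=+1; (−1)^{2·2·8}·(+1)^2·(+1)^2 = +1.
v=37: a=37^1·(≡10), b=37^1·(≡29) mod 37; (10|37)=+1, (29|37)=-1; (−1)^{1·1·18}·(+1)^1·(-1)^1 = -1.
v=7: a=7^-1·(≡1), b=7^-4·(≡4) mod 7; (1|7)=+1, (4|7)=+1; (−1)^{-1·-4·3}·(+1)^-4·(+1)^-1 = +1.
v=19: a=19^1·(≡8), b=19^0·(≡11) mod 19; (8|19)=-1, (11|19)=+1; (−1)^{1·0·9}·(-1)^0·(+1)^1 = +1.
v=31: a=31^1·(≡15), b=31^1·(≡15) mod 31; (15|31)=-1, (15|31)=-1; (−1)^{1·1·15}·(-1)^1·(-1)^1 = -1.
v=2: v_2(a)=3, v_2(b)=10; units ≡ 5, 5 (mod 8); ε·ε+αω+βω = 0·0+3·1+10·1 ≡ 1  ⇒  (a,b)_2 = -1.
v=∞: 71698970 > 0 and 53909 > 0  ⇒  (a,b)_∞ = +1.
Ram(71698970, 53909) = {2, 31, 37, 47}; no ℚ_2-point on the conic.

[2, 31, 37, 47]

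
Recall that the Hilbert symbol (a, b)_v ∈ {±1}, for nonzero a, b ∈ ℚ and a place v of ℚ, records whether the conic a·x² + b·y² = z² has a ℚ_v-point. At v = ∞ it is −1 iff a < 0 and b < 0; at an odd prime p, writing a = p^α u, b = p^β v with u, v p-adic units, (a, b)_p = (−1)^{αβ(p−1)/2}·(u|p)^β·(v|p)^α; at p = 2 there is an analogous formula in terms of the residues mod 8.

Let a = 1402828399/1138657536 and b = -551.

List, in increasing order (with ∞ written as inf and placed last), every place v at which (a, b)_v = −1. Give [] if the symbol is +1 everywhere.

[19, 29]

(a, b) ≡ (31, -551) mod (ℚ^×)²; places V = {2, 3, 7, 19, 29, 31, 37, ∞}.
(a,b)_19: α=-2, u≡10; β=1, v≡9 (mod 19); (10|19)=-1, (9|19)=+1; sign (−1)^0·-1^1·+1^-2 = -1.
(a,b)_29: α=0, u≡27; β=1, v≡10 (mod 29); (27|29)=-1, (10|29)=-1; sign (−1)^0·-1^1·-1^0 = -1.
(a,b)_∞: sgn(31)=+, sgn(-551)=−, so +1.
(a,b)_7: α=2, u≡6; β=0, v≡2 (mod 7); (6|7)=-1, (2|7)=+1; sign (−1)^0·-1^0·+1^2 = +1.
(a,b)_31: α=5, u≡10; β=0, v≡7 (mod 31); (10|31)=+1, (7|31)=+1; sign (−1)^0·+1^0·+1^5 = +1.
(a,b)_3: α=-2, u≡1; β=0, v≡1 (mod 3); (1|3)=+1, (1|3)=+1; sign (−1)^0·+1^0·+1^-2 = +1.
(a,b)_2: α=-8, β=0; u≡7, v≡1 (mod 8); ε(u)ε(v)=1·0, αω(v)=-8·0, βω(u)=0·0; sum ≡ 0  ⇒  +1.
(a,b)_37: α=-2, u≡23; β=0, v≡4 (mod 37); (23|37)=-1, (4|37)=+1; sign (−1)^0·-1^0·+1^-2 = +1.
(31, -551 / ℚ) ramifies at {19, 29}: a division algebra.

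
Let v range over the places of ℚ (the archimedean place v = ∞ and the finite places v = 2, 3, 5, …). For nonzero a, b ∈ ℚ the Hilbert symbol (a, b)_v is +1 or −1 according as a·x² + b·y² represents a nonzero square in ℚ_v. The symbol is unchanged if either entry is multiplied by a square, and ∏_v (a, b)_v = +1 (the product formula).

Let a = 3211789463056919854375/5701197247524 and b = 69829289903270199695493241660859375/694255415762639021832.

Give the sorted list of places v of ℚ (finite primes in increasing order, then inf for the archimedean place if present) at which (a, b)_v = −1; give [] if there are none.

Mod squares: a ≡ 7, b ≡ 190. Check v ∈ {∞, 2, 3, 5, 7, 17, 19, 29, 43}.
v=∞: 7 > 0 and 190 > 0  ⇒  (a,b)_∞ = +1.
v=7: a=7^1·(≡4), b=7^2·(≡1) mod 7; (4|7)=+1, (1|7)=+1; (−1)^{1·2·3}·(+1)^2·(+1)^1 = +1.
v=29: a=29^6·(≡23), b=29^10·(≡13) mod 29; (23|29)=+1, (13|29)=+1; (−1)^{6·10·14}·(+1)^10·(+1)^6 = +1.
v=19: a=19^2·(≡9), b=19^3·(≡14) mod 19; (9|19)=+1, (14|19)=-1; (−1)^{2·3·9}·(+1)^3·(-1)^2 = +1.
v=2: v_2(a)=-2, v_2(b)=-3; units ≡ 7, 7 (mod 8); ε·ε+αω+βω = 1·1+-2·0+-3·0 ≡ 1  ⇒  (a,b)_2 = -1.
v=3: a=3^-10·(≡1), b=3^-16·(≡1) mod 3; (1|3)=+1, (1|3)=+1; (−1)^{-10·-16·1}·(+1)^-16·(+1)^-10 = +1.
v=17: a=17^-6·(≡7), b=17^-10·(≡11) mod 17; (7|17)=-1, (11|17)=-1; (−1)^{-6·-10·8}·(-1)^-10·(-1)^-6 = +1.
v=5: a=5^4·(≡3), b=5^7·(≡2) mod 5; (3|5)=-1, (2|5)=-1; (−1)^{4·7·2}·(-1)^7·(-1)^4 = -1.
v=43: a=43^4·(≡3), b=43^6·(≡5) mod 43; (3|43)=-1, (5|43)=-1; (−1)^{4·6·21}·(-1)^6·(-1)^4 = +1.
|Ram(7, 190)| = 2, even; anisotropic at {2, 5}.

[2, 5]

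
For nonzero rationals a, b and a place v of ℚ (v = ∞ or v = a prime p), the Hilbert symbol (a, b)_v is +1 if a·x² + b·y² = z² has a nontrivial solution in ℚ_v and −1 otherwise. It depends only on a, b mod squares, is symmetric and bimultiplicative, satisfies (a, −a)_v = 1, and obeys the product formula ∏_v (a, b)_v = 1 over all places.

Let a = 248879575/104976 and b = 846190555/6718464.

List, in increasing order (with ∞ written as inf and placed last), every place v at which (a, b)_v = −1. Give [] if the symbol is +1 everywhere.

Mod squares: a ≡ 703, b ≡ 59755. Check v ∈ {∞, 2, 3, 5, 7, 17, 19, 37}.
v=7: a=7^2·(≡6), b=7^2·(≡5) mod 7; (6|7)=-1, (5|7)=-1; (−1)^{2·2·3}·(-1)^2·(-1)^2 = +1.
v=∞: 703 > 0 and 59755 > 0  ⇒  (a,b)_∞ = +1.
v=19: a=19^1·(≡2), b=19^1·(≡14) mod 19; (2|19)=-1, (14|19)=-1; (−1)^{1·1·9}·(-1)^1·(-1)^1 = -1.
v=3: a=3^-8·(≡1), b=3^-8·(≡1) mod 3; (1|3)=+1, (1|3)=+1; (−1)^{-8·-8·1}·(+1)^-8·(+1)^-8 = +1.
v=2: v_2(a)=-4, v_2(b)=-10; units ≡ 7, 3 (mod 8); ε·ε+αω+βω = 1·1+-4·1+-10·0 ≡ 1  ⇒  (a,b)_2 = -1.
v=5: a=5^2·(≡3), b=5^1·(≡4) mod 5; (3|5)=-1, (4|5)=+1; (−1)^{2·1·2}·(-1)^1·(+1)^2 = -1.
v=37: a=37^1·(≡35), b=37^1·(≡14) mod 37; (35|37)=-1, (14|37)=-1; (−1)^{1·1·18}·(-1)^1·(-1)^1 = +1.
v=17: a=17^2·(≡6), b=17^3·(≡15) mod 17; (6|17)=-1, (15|17)=+1; (−1)^{2·3·8}·(-1)^3·(+1)^2 = -1.
Ram(703, 59755) = {2, 5, 17, 19}; no ℚ_2-point on the conic.

[2, 5, 17, 19]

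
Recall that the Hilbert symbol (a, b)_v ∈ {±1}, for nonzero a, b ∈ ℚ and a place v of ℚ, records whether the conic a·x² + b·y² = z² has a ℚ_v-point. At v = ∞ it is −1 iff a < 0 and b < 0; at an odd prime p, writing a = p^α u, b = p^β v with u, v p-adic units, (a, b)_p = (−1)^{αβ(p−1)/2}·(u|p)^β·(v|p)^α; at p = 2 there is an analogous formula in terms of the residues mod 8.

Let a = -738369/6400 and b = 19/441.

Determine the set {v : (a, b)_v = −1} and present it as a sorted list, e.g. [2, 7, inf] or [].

Mod squares: a ≡ -82041, b ≡ 19. Check v ∈ {∞, 2, 3, 5, 7, 19, 23, 29, 41}.
v=5: a=5^-2·(≡1), b=5^0·(≡4) mod 5; (1|5)=+1, (4|5)=+1; (−1)^{-2·0·2}·(+1)^0·(+1)^-2 = +1.
v=3: a=3^3·(≡1), b=3^-2·(≡1) mod 3; (1|3)=+1, (1|3)=+1; (−1)^{3·-2·1}·(+1)^-2·(+1)^3 = +1.
v=19: a=19^0·(≡16), b=19^1·(≡5) mod 19; (16|19)=+1, (5|19)=+1; (−1)^{0·1·9}·(+1)^1·(+1)^0 = +1.
v=41: a=41^1·(≡18), b=41^0·(≡35) mod 41; (18|41)=+1, (35|41)=-1; (−1)^{1·0·20}·(+1)^0·(-1)^1 = -1.
v=2: v_2(a)=-8, v_2(b)=0; units ≡ 7, 3 (mod 8); ε·ε+αω+βω = 1·1+-8·1+0·0 ≡ 1  ⇒  (a,b)_2 = -1.
v=29: a=29^1·(≡16), b=29^0·(≡8) mod 29; (16|29)=+1, (8|29)=-1; (−1)^{1·0·14}·(+1)^0·(-1)^1 = -1.
v=7: a=7^0·(≡6), b=7^-2·(≡6) mod 7; (6|7)=-1, (6|7)=-1; (−1)^{0·-2·3}·(-1)^-2·(-1)^0 = +1.
v=∞: -82041 < 0 and 19 > 0  ⇒  (a,b)_∞ = +1.
v=23: a=23^1·(≡20), b=23^0·(≡22) mod 23; (20|23)=-1, (22|23)=-1; (−1)^{1·0·11}·(-1)^0·(-1)^1 = -1.
Ram(-82041, 19) = {2, 23, 29, 41}; no ℚ_2-point on the conic.

[2, 23, 29, 41]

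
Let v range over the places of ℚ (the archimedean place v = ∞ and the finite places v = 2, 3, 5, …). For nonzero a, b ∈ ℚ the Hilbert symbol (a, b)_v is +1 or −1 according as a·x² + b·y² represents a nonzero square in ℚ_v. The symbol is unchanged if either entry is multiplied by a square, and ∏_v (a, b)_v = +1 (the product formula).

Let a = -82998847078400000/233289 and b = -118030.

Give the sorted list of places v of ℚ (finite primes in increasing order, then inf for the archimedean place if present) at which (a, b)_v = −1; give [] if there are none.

(a, b) ≡ (-110, -118030) mod (ℚ^×)²; places V = {2, 3, 5, 7, 11, 23, 29, 37, ∞}.
(a,b)_11: α=1, u≡5; β=1, v≡6 (mod 11); (5|11)=+1, (6|11)=-1; sign (−1)^1·+1^1·-1^1 = +1.
(a,b)_37: α=2, u≡34; β=1, v≡29 (mod 37); (34|37)=+1, (29|37)=-1; sign (−1)^0·+1^1·-1^2 = +1.
(a,b)_29: α=2, u≡13; β=1, v≡19 (mod 29); (13|29)=+1, (19|29)=-1; sign (−1)^0·+1^1·-1^2 = +1.
(a,b)_2: α=21, β=1; u≡1, v≡1 (mod 8); ε(u)ε(v)=0·0, αω(v)=21·0, βω(u)=1·0; sum ≡ 0  ⇒  +1.
(a,b)_5: α=5, u≡3; β=1, v≡4 (mod 5); (3|5)=-1, (4|5)=+1; sign (−1)^0·-1^1·+1^5 = -1.
(a,b)_3: α=-2, u≡1; β=0, v≡2 (mod 3); (1|3)=+1, (2|3)=-1; sign (−1)^0·+1^0·-1^-2 = +1.
(a,b)_23: α=-2, u≡11; β=0, v≡6 (mod 23); (11|23)=-1, (6|23)=+1; sign (−1)^0·-1^0·+1^-2 = +1.
(a,b)_∞: sgn(-110)=−, sgn(-118030)=−, so -1.
(a,b)_7: α=-2, u≡1; β=0, v≡4 (mod 7); (1|7)=+1, (4|7)=+1; sign (−1)^0·+1^0·+1^-2 = +1.
|Ram(-110, -118030)| = 2, even; anisotropic at {5, ∞}.

[5, inf]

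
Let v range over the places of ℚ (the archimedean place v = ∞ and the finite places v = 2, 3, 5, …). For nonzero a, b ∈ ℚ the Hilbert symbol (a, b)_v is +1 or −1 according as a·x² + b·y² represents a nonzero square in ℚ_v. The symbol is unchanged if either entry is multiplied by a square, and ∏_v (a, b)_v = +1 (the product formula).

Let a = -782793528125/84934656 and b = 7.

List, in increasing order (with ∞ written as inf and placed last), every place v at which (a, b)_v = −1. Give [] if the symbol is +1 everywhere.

Mod squares: a ≡ -5, b ≡ 7. Check v ∈ {∞, 2, 3, 5, 7, 17, 19}.
v=3: a=3^-4·(≡1), b=3^0·(≡1) mod 3; (1|3)=+1, (1|3)=+1; (−1)^{-4·0·1}·(+1)^0·(+1)^-4 = +1.
v=19: a=19^2·(≡14), b=19^0·(≡7) mod 19; (14|19)=-1, (7|19)=+1; (−1)^{2·0·9}·(-1)^0·(+1)^2 = +1.
v=7: a=7^4·(≡2), b=7^1·(≡1) mod 7; (2|7)=+1, (1|7)=+1; (−1)^{4·1·3}·(+1)^1·(+1)^4 = +1.
v=5: a=5^5·(≡1), b=5^0·(≡2) mod 5; (1|5)=+1, (2|5)=-1; (−1)^{5·0·2}·(+1)^0·(-1)^5 = -1.
v=17: a=17^2·(≡12), b=17^0·(≡7) mod 17; (12|17)=-1, (7|17)=-1; (−1)^{2·0·8}·(-1)^0·(-1)^2 = +1.
v=∞: -5 < 0 and 7 > 0  ⇒  (a,b)_∞ = +1.
v=2: v_2(a)=-20, v_2(b)=0; units ≡ 3, 7 (mod 8); ε·ε+αω+βω = 1·1+-20·0+0·1 ≡ 1  ⇒  (a,b)_2 = -1.
Ram(-5, 7) = {2, 5}; no ℚ_2-point on the conic.

[2, 5]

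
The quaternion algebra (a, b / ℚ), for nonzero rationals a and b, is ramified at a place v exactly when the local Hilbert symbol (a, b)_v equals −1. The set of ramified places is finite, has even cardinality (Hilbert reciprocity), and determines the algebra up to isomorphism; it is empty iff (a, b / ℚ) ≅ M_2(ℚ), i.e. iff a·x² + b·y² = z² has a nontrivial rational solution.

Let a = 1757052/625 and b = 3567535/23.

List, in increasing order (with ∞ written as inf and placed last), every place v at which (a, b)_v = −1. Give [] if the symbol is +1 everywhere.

[5, 19]

(a, b) ≡ (5423, 37145) mod (ℚ^×)²; places V = {2, 3, 5, 11, 17, 19, 23, 29, 47, ∞}.
(a,b)_19: α=0, u≡15; β=1, v≡16 (mod 19); (15|19)=-1, (16|19)=+1; sign (−1)^0·-1^1·+1^0 = -1.
(a,b)_∞: sgn(5423)=+, sgn(37145)=+, so +1.
(a,b)_5: α=-4, u≡2; β=1, v≡4 (mod 5); (2|5)=-1, (4|5)=+1; sign (−1)^0·-1^1·+1^-4 = -1.
(a,b)_17: α=1, u≡1; β=1, v≡4 (mod 17); (1|17)=+1, (4|17)=+1; sign (−1)^0·+1^1·+1^1 = +1.
(a,b)_2: α=2, β=0; u≡7, v≡1 (mod 8); ε(u)ε(v)=1·0, αω(v)=2·0, βω(u)=0·0; sum ≡ 0  ⇒  +1.
(a,b)_29: α=1, u≡24; β=0, v≡22 (mod 29); (24|29)=+1, (22|29)=+1; sign (−1)^0·+1^0·+1^1 = +1.
(a,b)_11: α=1, u≡5; β=0, v≡4 (mod 11); (5|11)=+1, (4|11)=+1; sign (−1)^0·+1^0·+1^1 = +1.
(a,b)_3: α=4, u≡2; β=0, v≡2 (mod 3); (2|3)=-1, (2|3)=-1; sign (−1)^0·-1^0·-1^4 = +1.
(a,b)_47: α=0, u≡7; β=2, v≡13 (mod 47); (7|47)=+1, (13|47)=-1; sign (−1)^0·+1^2·-1^0 = +1.
(a,b)_23: α=0, u≡9; β=-1, v≡5 (mod 23); (9|23)=+1, (5|23)=-1; sign (−1)^0·+1^-1·-1^0 = +1.
|Ram(5423, 37145)| = 2, even; anisotropic at {5, 19}.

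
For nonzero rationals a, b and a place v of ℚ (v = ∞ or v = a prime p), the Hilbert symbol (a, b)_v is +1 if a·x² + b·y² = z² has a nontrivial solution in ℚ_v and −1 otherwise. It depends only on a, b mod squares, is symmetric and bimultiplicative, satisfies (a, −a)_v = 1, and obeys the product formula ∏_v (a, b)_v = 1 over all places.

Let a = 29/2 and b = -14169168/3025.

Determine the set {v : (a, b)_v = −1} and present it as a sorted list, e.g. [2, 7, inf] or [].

[2, 13]

Mod squares: a ≡ 58, b ≡ -13. Check v ∈ {∞, 2, 3, 5, 11, 13, 29}.
v=29: a=29^1·(≡15), b=29^2·(≡13) mod 29; (15|29)=-1, (13|29)=+1; (−1)^{1·2·14}·(-1)^2·(+1)^1 = +1.
v=3: a=3^0·(≡1), b=3^4·(≡2) mod 3; (1|3)=+1, (2|3)=-1; (−1)^{0·4·1}·(+1)^4·(-1)^0 = +1.
v=13: a=13^0·(≡8), b=13^1·(≡4) mod 13; (8|13)=-1, (4|13)=+1; (−1)^{0·1·6}·(-1)^1·(+1)^0 = -1.
v=∞: 58 > 0 and -13 < 0  ⇒  (a,b)_∞ = +1.
v=5: a=5^0·(≡2), b=5^-2·(≡2) mod 5; (2|5)=-1, (2|5)=-1; (−1)^{0·-2·2}·(-1)^-2·(-1)^0 = +1.
v=11: a=11^0·(≡9), b=11^-2·(≡3) mod 11; (9|11)=+1, (3|11)=+1; (−1)^{0·-2·5}·(+1)^-2·(+1)^0 = +1.
v=2: v_2(a)=-1, v_2(b)=4; units ≡ 5, 3 (mod 8); ε·ε+αω+βω = 0·1+-1·1+4·1 ≡ 1  ⇒  (a,b)_2 = -1.
(58, -13 / ℚ) ramifies at {2, 13}: a division algebra.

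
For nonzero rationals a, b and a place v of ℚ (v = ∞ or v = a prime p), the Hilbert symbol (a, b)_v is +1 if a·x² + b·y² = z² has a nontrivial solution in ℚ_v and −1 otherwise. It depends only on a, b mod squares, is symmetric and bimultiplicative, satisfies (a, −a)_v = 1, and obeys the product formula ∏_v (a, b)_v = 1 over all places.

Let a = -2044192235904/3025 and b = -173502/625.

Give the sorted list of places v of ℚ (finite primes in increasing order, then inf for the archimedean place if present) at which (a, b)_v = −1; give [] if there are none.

[2, inf]

(a, b) ≡ (-3094, -238) mod (ℚ^×)²; places V = {2, 3, 5, 7, 11, 13, 17, ∞}.
(a,b)_5: α=-2, u≡1; β=-4, v≡3 (mod 5); (1|5)=+1, (3|5)=-1; sign (−1)^0·+1^-4·-1^-2 = +1.
(a,b)_3: α=6, u≡2; β=6, v≡2 (mod 3); (2|3)=-1, (2|3)=-1; sign (−1)^0·-1^6·-1^6 = +1.
(a,b)_∞: sgn(-3094)=−, sgn(-238)=−, so -1.
(a,b)_2: α=7, β=1; u≡5, v≡1 (mod 8); ε(u)ε(v)=0·0, αω(v)=7·0, βω(u)=1·1; sum ≡ 1  ⇒  -1.
(a,b)_7: α=3, u≡5; β=1, v≡4 (mod 7); (5|7)=-1, (4|7)=+1; sign (−1)^1·-1^1·+1^3 = +1.
(a,b)_17: α=3, u≡12; β=1, v≡10 (mod 17); (12|17)=-1, (10|17)=-1; sign (−1)^0·-1^1·-1^3 = +1.
(a,b)_11: α=-2, u≡2; β=0, v≡5 (mod 11); (2|11)=-1, (5|11)=+1; sign (−1)^0·-1^0·+1^-2 = +1.
(a,b)_13: α=1, u≡9; β=0, v≡9 (mod 13); (9|13)=+1, (9|13)=+1; sign (−1)^0·+1^0·+1^1 = +1.
Ram(-3094, -238) = {2, ∞}; no ℚ_2-point on the conic.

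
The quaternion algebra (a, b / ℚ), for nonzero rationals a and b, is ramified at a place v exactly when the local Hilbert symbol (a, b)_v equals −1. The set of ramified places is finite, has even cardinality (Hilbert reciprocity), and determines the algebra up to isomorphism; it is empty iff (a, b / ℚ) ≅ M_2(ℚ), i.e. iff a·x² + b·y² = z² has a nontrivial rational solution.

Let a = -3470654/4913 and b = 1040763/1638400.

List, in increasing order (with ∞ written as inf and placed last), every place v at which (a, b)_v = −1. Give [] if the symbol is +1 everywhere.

Mod squares: a ≡ -163438, b ≡ 3. Check v ∈ {∞, 2, 3, 5, 11, 17, 19, 23, 31}.
v=23: a=23^1·(≡2), b=23^0·(≡2) mod 23; (2|23)=+1, (2|23)=+1; (−1)^{1·0·11}·(+1)^0·(+1)^1 = +1.
v=17: a=17^-3·(≡15), b=17^0·(≡5) mod 17; (15|17)=+1, (5|17)=-1; (−1)^{-3·0·8}·(+1)^0·(-1)^-3 = -1.
v=2: v_2(a)=1, v_2(b)=-16; units ≡ 1, 3 (mod 8); ε·ε+αω+βω = 0·1+1·1+-16·0 ≡ 1  ⇒  (a,b)_2 = -1.
v=5: a=5^0·(≡2), b=5^-2·(≡3) mod 5; (2|5)=-1, (3|5)=-1; (−1)^{0·-2·2}·(-1)^-2·(-1)^0 = +1.
v=3: a=3^0·(≡2), b=3^1·(≡1) mod 3; (2|3)=-1, (1|3)=+1; (−1)^{0·1·1}·(-1)^1·(+1)^0 = -1.
v=∞: -163438 < 0 and 3 > 0  ⇒  (a,b)_∞ = +1.
v=31: a=31^0·(≡5), b=31^2·(≡26) mod 31; (5|31)=+1, (26|31)=-1; (−1)^{0·2·15}·(+1)^2·(-1)^0 = +1.
v=19: a=19^3·(≡11), b=19^2·(≡3) mod 19; (11|19)=+1, (3|19)=-1; (−1)^{3·2·9}·(+1)^2·(-1)^3 = -1.
v=11: a=11^1·(≡3), b=11^0·(≡4) mod 11; (3|11)=+1, (4|11)=+1; (−1)^{1·0·5}·(+1)^0·(+1)^1 = +1.
|Ram(-163438, 3)| = 4, even; anisotropic at {2, 3, 17, 19}.

[2, 3, 17, 19]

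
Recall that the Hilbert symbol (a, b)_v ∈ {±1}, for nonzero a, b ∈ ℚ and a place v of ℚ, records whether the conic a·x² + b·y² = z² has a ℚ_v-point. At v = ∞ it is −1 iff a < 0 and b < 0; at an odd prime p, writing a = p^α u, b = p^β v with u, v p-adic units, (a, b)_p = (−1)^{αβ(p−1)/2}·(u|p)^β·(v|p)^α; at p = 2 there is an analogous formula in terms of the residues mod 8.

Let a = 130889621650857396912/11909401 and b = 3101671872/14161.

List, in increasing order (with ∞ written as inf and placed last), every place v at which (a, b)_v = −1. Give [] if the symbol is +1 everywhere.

[2, 43]

Mod squares: a ≡ 43, b ≡ 31863. Check v ∈ {∞, 2, 3, 7, 13, 17, 19, 29, 43}.
v=43: a=43^3·(≡21), b=43^1·(≡25) mod 43; (21|43)=+1, (25|43)=+1; (−1)^{3·1·21}·(+1)^1·(+1)^3 = -1.
v=17: a=17^-2·(≡4), b=17^-2·(≡12) mod 17; (4|17)=+1, (12|17)=-1; (−1)^{-2·-2·8}·(+1)^-2·(-1)^-2 = +1.
v=3: a=3^10·(≡1), b=3^3·(≡1) mod 3; (1|3)=+1, (1|3)=+1; (−1)^{10·3·1}·(+1)^3·(+1)^10 = +1.
v=29: a=29^-2·(≡14), b=29^0·(≡8) mod 29; (14|29)=-1, (8|29)=-1; (−1)^{-2·0·14}·(-1)^0·(-1)^-2 = +1.
v=13: a=13^6·(≡4), b=13^3·(≡7) mod 13; (4|13)=+1, (7|13)=-1; (−1)^{6·3·6}·(+1)^3·(-1)^6 = +1.
v=19: a=19^2·(≡4), b=19^1·(≡9) mod 19; (4|19)=+1, (9|19)=+1; (−1)^{2·1·9}·(+1)^1·(+1)^2 = +1.
v=7: a=7^-2·(≡2), b=7^-2·(≡6) mod 7; (2|7)=+1, (6|7)=-1; (−1)^{-2·-2·3}·(+1)^-2·(-1)^-2 = +1.
v=∞: 43 > 0 and 31863 > 0  ⇒  (a,b)_∞ = +1.
v=2: v_2(a)=4, v_2(b)=6; units ≡ 3, 7 (mod 8); ε·ε+αω+βω = 1·1+4·0+6·1 ≡ 1  ⇒  (a,b)_2 = -1.
(43, 31863 / ℚ) ramifies at {2, 43}: a division algebra.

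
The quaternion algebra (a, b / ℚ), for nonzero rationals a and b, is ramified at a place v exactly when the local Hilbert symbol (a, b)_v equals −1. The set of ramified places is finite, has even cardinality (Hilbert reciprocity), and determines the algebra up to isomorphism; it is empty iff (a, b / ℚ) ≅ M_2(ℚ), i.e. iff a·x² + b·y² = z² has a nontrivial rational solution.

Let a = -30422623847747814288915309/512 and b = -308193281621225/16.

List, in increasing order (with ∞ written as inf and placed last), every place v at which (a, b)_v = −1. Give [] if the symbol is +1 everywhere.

[2, 7, 23, inf]

(a, b) ≡ (-16058, -77441) mod (ℚ^×)²; places V = {2, 3, 5, 7, 11, 13, 23, 31, 37, ∞}.
(a,b)_13: α=2, u≡9; β=1, v≡10 (mod 13); (9|13)=+1, (10|13)=+1; sign (−1)^0·+1^1·+1^2 = +1.
(a,b)_3: α=4, u≡1; β=0, v≡1 (mod 3); (1|3)=+1, (1|3)=+1; sign (−1)^0·+1^0·+1^4 = +1.
(a,b)_2: α=-9, β=-4; u≡3, v≡7 (mod 8); ε(u)ε(v)=1·1, αω(v)=-9·0, βω(u)=-4·1; sum ≡ 1  ⇒  -1.
(a,b)_∞: sgn(-16058)=−, sgn(-77441)=−, so -1.
(a,b)_23: α=2, u≡21; β=1, v≡14 (mod 23); (21|23)=-1, (14|23)=-1; sign (−1)^0·-1^1·-1^2 = -1.
(a,b)_7: α=5, u≡2; β=1, v≡2 (mod 7); (2|7)=+1, (2|7)=+1; sign (−1)^1·+1^1·+1^5 = -1.
(a,b)_5: α=0, u≡3; β=2, v≡1 (mod 5); (3|5)=-1, (1|5)=+1; sign (−1)^0·-1^2·+1^0 = +1.
(a,b)_31: α=3, u≡25; β=2, v≡18 (mod 31); (25|31)=+1, (18|31)=+1; sign (−1)^0·+1^2·+1^3 = +1.
(a,b)_11: α=2, u≡8; β=2, v≡10 (mod 11); (8|11)=-1, (10|11)=-1; sign (−1)^0·-1^2·-1^2 = +1.
(a,b)_37: α=5, u≡9; β=3, v≡9 (mod 37); (9|37)=+1, (9|37)=+1; sign (−1)^0·+1^3·+1^5 = +1.
(-16058, -77441 / ℚ) ramifies at {2, 7, 23, ∞}: a division algebra.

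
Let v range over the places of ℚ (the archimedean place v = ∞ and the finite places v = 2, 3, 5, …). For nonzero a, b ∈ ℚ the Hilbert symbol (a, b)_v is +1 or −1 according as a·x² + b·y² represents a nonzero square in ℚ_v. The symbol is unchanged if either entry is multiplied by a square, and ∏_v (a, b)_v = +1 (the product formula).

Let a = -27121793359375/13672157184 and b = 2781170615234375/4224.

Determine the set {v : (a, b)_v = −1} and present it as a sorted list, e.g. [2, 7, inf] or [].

[3, 7, 11, 13]

Mod squares: a ≡ -2431, b ≡ 7854. Check v ∈ {∞, 2, 3, 5, 7, 11, 13, 17, 29}.
v=17: a=17^1·(≡6), b=17^3·(≡3) mod 17; (6|17)=-1, (3|17)=-1; (−1)^{1·3·8}·(-1)^3·(-1)^1 = +1.
v=13: a=13^5·(≡6), b=13^2·(≡8) mod 13; (6|13)=-1, (8|13)=-1; (−1)^{5·2·6}·(-1)^2·(-1)^5 = -1.
v=7: a=7^-2·(≡5), b=7^3·(≡4) mod 7; (5|7)=-1, (4|7)=+1; (−1)^{-2·3·3}·(-1)^3·(+1)^-2 = -1.
v=29: a=29^-2·(≡13), b=29^0·(≡9) mod 29; (13|29)=+1, (9|29)=+1; (−1)^{-2·0·14}·(+1)^0·(+1)^-2 = +1.
v=11: a=11^1·(≡6), b=11^-1·(≡10) mod 11; (6|11)=-1, (10|11)=-1; (−1)^{1·-1·5}·(-1)^-1·(-1)^1 = -1.
v=∞: -2431 < 0 and 7854 > 0  ⇒  (a,b)_∞ = +1.
v=2: v_2(a)=-12, v_2(b)=-7; units ≡ 1, 7 (mod 8); ε·ε+αω+βω = 0·1+-12·0+-7·0 ≡ 0  ⇒  (a,b)_2 = +1.
v=5: a=5^8·(≡1), b=5^10·(≡4) mod 5; (1|5)=+1, (4|5)=+1; (−1)^{8·10·2}·(+1)^10·(+1)^8 = +1.
v=3: a=3^-4·(≡2), b=3^-1·(≡2) mod 3; (2|3)=-1, (2|3)=-1; (−1)^{-4·-1·1}·(-1)^-1·(-1)^-4 = -1.
Ram(-2431, 7854) = {3, 7, 11, 13}; no ℚ_3-point on the conic.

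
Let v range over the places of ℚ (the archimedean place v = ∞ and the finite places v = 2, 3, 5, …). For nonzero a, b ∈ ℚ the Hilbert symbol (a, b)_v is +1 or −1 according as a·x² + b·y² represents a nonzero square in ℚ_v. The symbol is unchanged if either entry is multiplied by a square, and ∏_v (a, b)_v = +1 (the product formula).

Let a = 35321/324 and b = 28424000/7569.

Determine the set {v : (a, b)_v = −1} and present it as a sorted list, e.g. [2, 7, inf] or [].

Mod squares: a ≡ 209, b ≡ 17765. Check v ∈ {∞, 2, 3, 5, 11, 13, 17, 19, 29}.
v=∞: 209 > 0 and 17765 > 0  ⇒  (a,b)_∞ = +1.
v=13: a=13^2·(≡12), b=13^0·(≡11) mod 13; (12|13)=+1, (11|13)=-1; (−1)^{2·0·6}·(+1)^0·(-1)^2 = +1.
v=17: a=17^0·(≡12), b=17^1·(≡4) mod 17; (12|17)=-1, (4|17)=+1; (−1)^{0·1·8}·(-1)^1·(+1)^0 = -1.
v=29: a=29^0·(≡23), b=29^-2·(≡3) mod 29; (23|29)=+1, (3|29)=-1; (−1)^{0·-2·14}·(+1)^-2·(-1)^0 = +1.
v=19: a=19^1·(≡16), b=19^1·(≡5) mod 19; (16|19)=+1, (5|19)=+1; (−1)^{1·1·9}·(+1)^1·(+1)^1 = -1.
v=5: a=5^0·(≡4), b=5^3·(≡3) mod 5; (4|5)=+1, (3|5)=-1; (−1)^{0·3·2}·(+1)^3·(-1)^0 = +1.
v=2: v_2(a)=-2, v_2(b)=6; units ≡ 1, 5 (mod 8); ε·ε+αω+βω = 0·0+-2·1+6·0 ≡ 0  ⇒  (a,b)_2 = +1.
v=3: a=3^-4·(≡2), b=3^-2·(≡2) mod 3; (2|3)=-1, (2|3)=-1; (−1)^{-4·-2·1}·(-1)^-2·(-1)^-4 = +1.
v=11: a=11^1·(≡2), b=11^1·(≡1) mod 11; (2|11)=-1, (1|11)=+1; (−1)^{1·1·5}·(-1)^1·(+1)^1 = +1.
(209, 17765 / ℚ) ramifies at {17, 19}: a division algebra.

[17, 19]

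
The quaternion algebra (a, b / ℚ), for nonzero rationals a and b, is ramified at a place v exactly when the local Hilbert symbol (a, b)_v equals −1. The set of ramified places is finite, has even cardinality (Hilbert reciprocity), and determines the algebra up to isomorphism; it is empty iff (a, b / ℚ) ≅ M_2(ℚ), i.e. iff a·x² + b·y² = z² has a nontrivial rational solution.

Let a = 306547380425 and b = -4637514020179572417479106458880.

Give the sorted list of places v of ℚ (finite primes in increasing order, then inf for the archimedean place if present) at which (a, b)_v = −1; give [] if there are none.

(a, b) ≡ (713, -623645) mod (ℚ^×)²; places V = {2, 3, 5, 11, 13, 17, 23, 29, 31, ∞}.
(a,b)_29: α=2, u≡18; β=7, v≡7 (mod 29); (18|29)=-1, (7|29)=+1; sign (−1)^0·-1^7·+1^2 = -1.
(a,b)_23: α=1, u≡2; β=3, v≡3 (mod 23); (2|23)=+1, (3|23)=+1; sign (−1)^1·+1^3·+1^1 = -1.
(a,b)_3: α=0, u≡2; β=8, v≡1 (mod 3); (2|3)=-1, (1|3)=+1; sign (−1)^0·-1^8·+1^0 = +1.
(a,b)_2: α=0, β=8; u≡1, v≡3 (mod 8); ε(u)ε(v)=0·1, αω(v)=0·1, βω(u)=8·0; sum ≡ 0  ⇒  +1.
(a,b)_31: α=1, u≡27; β=2, v≡15 (mod 31); (27|31)=-1, (15|31)=-1; sign (−1)^0·-1^2·-1^1 = -1.
(a,b)_17: α=0, u≡9; β=1, v≡9 (mod 17); (9|17)=+1, (9|17)=+1; sign (−1)^0·+1^1·+1^0 = +1.
(a,b)_11: α=2, u≡1; β=5, v≡2 (mod 11); (1|11)=+1, (2|11)=-1; sign (−1)^0·+1^5·-1^2 = +1.
(a,b)_5: α=2, u≡2; β=1, v≡4 (mod 5); (2|5)=-1, (4|5)=+1; sign (−1)^0·-1^1·+1^2 = -1.
(a,b)_∞: sgn(713)=+, sgn(-623645)=−, so +1.
(a,b)_13: α=2, u≡7; β=0, v≡1 (mod 13); (7|13)=-1, (1|13)=+1; sign (−1)^0·-1^0·+1^2 = +1.
Ram(713, -623645) = {5, 23, 29, 31}; no ℚ_5-point on the conic.

[5, 23, 29, 31]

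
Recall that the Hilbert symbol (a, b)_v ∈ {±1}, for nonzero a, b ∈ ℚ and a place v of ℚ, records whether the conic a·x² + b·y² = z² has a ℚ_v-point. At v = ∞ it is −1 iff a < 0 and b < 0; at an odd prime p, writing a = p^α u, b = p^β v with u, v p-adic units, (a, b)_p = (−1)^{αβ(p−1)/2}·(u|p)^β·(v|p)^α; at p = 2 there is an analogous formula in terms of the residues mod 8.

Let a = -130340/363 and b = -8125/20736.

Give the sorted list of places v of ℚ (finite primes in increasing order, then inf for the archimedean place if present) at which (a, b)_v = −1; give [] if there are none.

(a, b) ≡ (-1995, -13) mod (ℚ^×)²; places V = {2, 3, 5, 7, 11, 13, 19, ∞}.
(a,b)_19: α=1, u≡9; β=0, v≡1 (mod 19); (9|19)=+1, (1|19)=+1; sign (−1)^0·+1^0·+1^1 = +1.
(a,b)_2: α=2, β=-8; u≡5, v≡3 (mod 8); ε(u)ε(v)=0·1, αω(v)=2·1, βω(u)=-8·1; sum ≡ 0  ⇒  +1.
(a,b)_3: α=-1, u≡1; β=-4, v≡2 (mod 3); (1|3)=+1, (2|3)=-1; sign (−1)^0·+1^-4·-1^-1 = -1.
(a,b)_∞: sgn(-1995)=−, sgn(-13)=−, so -1.
(a,b)_5: α=1, u≡4; β=4, v≡2 (mod 5); (4|5)=+1, (2|5)=-1; sign (−1)^0·+1^4·-1^1 = -1.
(a,b)_7: α=3, u≡2; β=0, v≡1 (mod 7); (2|7)=+1, (1|7)=+1; sign (−1)^0·+1^0·+1^3 = +1.
(a,b)_13: α=0, u≡2; β=1, v≡12 (mod 13); (2|13)=-1, (12|13)=+1; sign (−1)^0·-1^1·+1^0 = -1.
(a,b)_11: α=-2, u≡7; β=0, v≡4 (mod 11); (7|11)=-1, (4|11)=+1; sign (−1)^0·-1^0·+1^-2 = +1.
|Ram(-1995, -13)| = 4, even; anisotropic at {3, 5, 13, ∞}.

[3, 5, 13, inf]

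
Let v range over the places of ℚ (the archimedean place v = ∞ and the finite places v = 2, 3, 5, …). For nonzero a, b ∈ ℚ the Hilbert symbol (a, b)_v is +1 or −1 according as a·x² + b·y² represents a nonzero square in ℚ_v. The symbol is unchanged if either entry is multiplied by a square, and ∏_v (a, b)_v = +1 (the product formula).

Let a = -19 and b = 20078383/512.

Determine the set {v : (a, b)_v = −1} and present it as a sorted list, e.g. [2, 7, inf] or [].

(a, b) ≡ (-19, 1406) mod (ℚ^×)²; places V = {2, 13, 19, 37, ∞}.
(a,b)_37: α=0, u≡18; β=1, v≡28 (mod 37); (18|37)=-1, (28|37)=+1; sign (−1)^0·-1^1·+1^0 = -1.
(a,b)_13: α=0, u≡7; β=4, v≡8 (mod 13); (7|13)=-1, (8|13)=-1; sign (−1)^0·-1^4·-1^0 = +1.
(a,b)_2: α=0, β=-9; u≡5, v≡7 (mod 8); ε(u)ε(v)=0·1, αω(v)=0·0, βω(u)=-9·1; sum ≡ 1  ⇒  -1.
(a,b)_19: α=1, u≡18; β=1, v≡4 (mod 19); (18|19)=-1, (4|19)=+1; sign (−1)^1·-1^1·+1^1 = +1.
(a,b)_∞: sgn(-19)=−, sgn(1406)=+, so +1.
(-19, 1406 / ℚ) ramifies at {2, 37}: a division algebra.

[2, 37]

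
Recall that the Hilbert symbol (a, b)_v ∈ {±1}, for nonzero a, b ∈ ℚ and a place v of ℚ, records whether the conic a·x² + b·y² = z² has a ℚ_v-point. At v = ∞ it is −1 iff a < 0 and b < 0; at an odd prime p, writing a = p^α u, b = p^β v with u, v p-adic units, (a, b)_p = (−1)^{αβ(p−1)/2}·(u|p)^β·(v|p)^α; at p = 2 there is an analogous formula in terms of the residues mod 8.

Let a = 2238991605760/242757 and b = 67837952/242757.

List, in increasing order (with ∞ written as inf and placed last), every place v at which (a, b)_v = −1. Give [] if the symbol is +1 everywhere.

[2, 23]

(a, b) ≡ (2442370, 74) mod (ℚ^×)²; places V = {2, 3, 5, 7, 13, 23, 37, 41, ∞}.
(a,b)_41: α=1, u≡30; β=0, v≡39 (mod 41); (30|41)=-1, (39|41)=+1; sign (−1)^0·-1^0·+1^1 = +1.
(a,b)_13: α=2, u≡8; β=2, v≡9 (mod 13); (8|13)=-1, (9|13)=+1; sign (−1)^0·-1^2·+1^2 = +1.
(a,b)_3: α=-8, u≡1; β=-8, v≡2 (mod 3); (1|3)=+1, (2|3)=-1; sign (−1)^0·+1^-8·-1^-8 = +1.
(a,b)_5: α=1, u≡1; β=0, v≡1 (mod 5); (1|5)=+1, (1|5)=+1; sign (−1)^0·+1^0·+1^1 = +1.
(a,b)_23: α=1, u≡7; β=0, v≡11 (mod 23); (7|23)=-1, (11|23)=-1; sign (−1)^0·-1^0·-1^1 = -1.
(a,b)_7: α=3, u≡2; β=2, v≡4 (mod 7); (2|7)=+1, (4|7)=+1; sign (−1)^0·+1^2·+1^3 = +1.
(a,b)_∞: sgn(2442370)=+, sgn(74)=+, so +1.
(a,b)_2: α=13, β=13; u≡1, v≡5 (mod 8); ε(u)ε(v)=0·0, αω(v)=13·1, βω(u)=13·0; sum ≡ 1  ⇒  -1.
(a,b)_37: α=-1, u≡19; β=-1, v≡19 (mod 37); (19|37)=-1, (19|37)=-1; sign (−1)^0·-1^-1·-1^-1 = +1.
(2442370, 74 / ℚ) ramifies at {2, 23}: a division algebra.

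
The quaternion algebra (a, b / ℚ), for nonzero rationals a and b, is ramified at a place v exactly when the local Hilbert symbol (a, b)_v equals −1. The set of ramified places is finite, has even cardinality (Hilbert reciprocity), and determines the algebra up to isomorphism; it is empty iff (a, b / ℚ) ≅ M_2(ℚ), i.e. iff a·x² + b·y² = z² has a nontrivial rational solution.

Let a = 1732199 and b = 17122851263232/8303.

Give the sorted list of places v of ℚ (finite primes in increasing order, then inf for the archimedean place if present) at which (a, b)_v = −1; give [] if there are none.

[11, 29]

Mod squares: a ≡ 35351, b ≡ 388861. Check v ∈ {∞, 2, 3, 7, 11, 13, 17, 19, 23, 29, 53}.
v=19: a=19^0·(≡7), b=19^-2·(≡4) mod 19; (7|19)=+1, (4|19)=+1; (−1)^{0·-2·9}·(+1)^-2·(+1)^0 = +1.
v=23: a=23^1·(≡11), b=23^-1·(≡8) mod 23; (11|23)=-1, (8|23)=+1; (−1)^{1·-1·11}·(-1)^-1·(+1)^1 = +1.
v=7: a=7^2·(≡1), b=7^0·(≡1) mod 7; (1|7)=+1, (1|7)=+1; (−1)^{2·0·3}·(+1)^0·(+1)^2 = +1.
v=3: a=3^0·(≡2), b=3^4·(≡1) mod 3; (2|3)=-1, (1|3)=+1; (−1)^{0·4·1}·(-1)^4·(+1)^0 = +1.
v=∞: 35351 > 0 and 388861 > 0  ⇒  (a,b)_∞ = +1.
v=11: a=11^0·(≡7), b=11^1·(≡7) mod 11; (7|11)=-1, (7|11)=-1; (−1)^{0·1·5}·(-1)^1·(-1)^0 = -1.
v=2: v_2(a)=0, v_2(b)=8; units ≡ 7, 5 (mod 8); ε·ε+αω+βω = 1·0+0·1+8·0 ≡ 0  ⇒  (a,b)_2 = +1.
v=13: a=13^0·(≡1), b=13^2·(≡11) mod 13; (1|13)=+1, (11|13)=-1; (−1)^{0·2·6}·(+1)^2·(-1)^0 = +1.
v=17: a=17^0·(≡1), b=17^2·(≡10) mod 17; (1|17)=+1, (10|17)=-1; (−1)^{0·2·8}·(+1)^2·(-1)^0 = +1.
v=29: a=29^1·(≡20), b=29^1·(≡21) mod 29; (20|29)=+1, (21|29)=-1; (−1)^{1·1·14}·(+1)^1·(-1)^1 = -1.
v=53: a=53^1·(≡35), b=53^1·(≡21) mod 53; (35|53)=-1, (21|53)=-1; (−1)^{1·1·26}·(-1)^1·(-1)^1 = +1.
(35351, 388861 / ℚ) ramifies at {11, 29}: a division algebra.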